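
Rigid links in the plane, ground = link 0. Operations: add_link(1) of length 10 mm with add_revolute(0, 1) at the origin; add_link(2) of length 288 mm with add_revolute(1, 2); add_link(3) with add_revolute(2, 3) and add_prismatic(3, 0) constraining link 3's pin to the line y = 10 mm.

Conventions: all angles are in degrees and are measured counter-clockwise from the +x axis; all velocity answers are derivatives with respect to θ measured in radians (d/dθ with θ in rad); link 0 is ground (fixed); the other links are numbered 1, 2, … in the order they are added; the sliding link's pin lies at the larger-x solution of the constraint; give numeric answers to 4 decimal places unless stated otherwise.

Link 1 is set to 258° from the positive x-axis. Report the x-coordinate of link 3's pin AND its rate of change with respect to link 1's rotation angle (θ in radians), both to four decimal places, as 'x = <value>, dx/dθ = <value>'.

geometry: r = 10 mm, L = 288 mm, e = 10 mm
crank pin P = (r cos θ, r sin θ) = (-2.079117, -9.781476)
h = r sin θ − e = -9.781476 − 10 = -19.781476
x = r cos θ + √(L² − h²) = -2.079117 + 287.319845 = 285.240728
dx/dθ = −r sin θ − h·r cos θ/√(L² − h²) (θ in radians; h = -19.781476) = 9.638332

x = 285.2407, dx/dθ = 9.6383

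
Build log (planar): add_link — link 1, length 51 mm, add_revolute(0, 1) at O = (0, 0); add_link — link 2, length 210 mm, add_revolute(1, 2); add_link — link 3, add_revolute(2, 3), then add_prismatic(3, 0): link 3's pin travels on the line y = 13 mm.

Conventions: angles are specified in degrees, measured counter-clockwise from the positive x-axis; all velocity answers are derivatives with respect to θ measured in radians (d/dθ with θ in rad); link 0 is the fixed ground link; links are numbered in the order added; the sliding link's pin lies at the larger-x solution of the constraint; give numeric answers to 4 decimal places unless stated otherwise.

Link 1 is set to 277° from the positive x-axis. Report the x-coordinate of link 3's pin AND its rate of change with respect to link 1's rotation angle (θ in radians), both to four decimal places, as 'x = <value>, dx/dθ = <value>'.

geometry: r = 51 mm, L = 210 mm, e = 13 mm
crank pin P = (r cos θ, r sin θ) = (6.215337, -50.619854)
h = r sin θ − e = -50.619854 − 13 = -63.619854
x = r cos θ + √(L² − h²) = 6.215337 + 200.131242 = 206.346579
dx/dθ = −r sin θ − h·r cos θ/√(L² − h²) (θ in radians; h = -63.619854) = 52.595651

x = 206.3466, dx/dθ = 52.5957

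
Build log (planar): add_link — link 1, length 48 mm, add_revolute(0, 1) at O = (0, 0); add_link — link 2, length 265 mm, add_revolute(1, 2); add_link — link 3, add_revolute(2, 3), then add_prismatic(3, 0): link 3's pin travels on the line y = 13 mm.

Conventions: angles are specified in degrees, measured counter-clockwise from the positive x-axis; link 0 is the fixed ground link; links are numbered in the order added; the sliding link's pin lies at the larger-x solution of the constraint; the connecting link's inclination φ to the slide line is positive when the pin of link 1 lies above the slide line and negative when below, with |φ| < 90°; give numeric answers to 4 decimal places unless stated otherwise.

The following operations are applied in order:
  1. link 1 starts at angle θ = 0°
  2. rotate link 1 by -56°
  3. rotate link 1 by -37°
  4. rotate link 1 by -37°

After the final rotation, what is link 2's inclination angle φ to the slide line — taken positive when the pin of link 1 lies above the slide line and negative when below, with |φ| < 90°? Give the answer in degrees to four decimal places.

geometry: r = 48 mm, L = 265 mm, e = 13 mm; θ starts at 0°
rotate link 1 by -56°: θ ← 0° -56° = -56°
rotate link 1 by -37°: θ ← -56° -37° = -93°
rotate link 1 by -37°: θ ← -93° -37° = -130°
h = r sin θ − e = -36.770133 − 13 = -49.770133
sin φ = h / L = -49.770133 / 265 = -0.18781182
φ = arcsin(-0.18781182) = -10.825112°

-10.8251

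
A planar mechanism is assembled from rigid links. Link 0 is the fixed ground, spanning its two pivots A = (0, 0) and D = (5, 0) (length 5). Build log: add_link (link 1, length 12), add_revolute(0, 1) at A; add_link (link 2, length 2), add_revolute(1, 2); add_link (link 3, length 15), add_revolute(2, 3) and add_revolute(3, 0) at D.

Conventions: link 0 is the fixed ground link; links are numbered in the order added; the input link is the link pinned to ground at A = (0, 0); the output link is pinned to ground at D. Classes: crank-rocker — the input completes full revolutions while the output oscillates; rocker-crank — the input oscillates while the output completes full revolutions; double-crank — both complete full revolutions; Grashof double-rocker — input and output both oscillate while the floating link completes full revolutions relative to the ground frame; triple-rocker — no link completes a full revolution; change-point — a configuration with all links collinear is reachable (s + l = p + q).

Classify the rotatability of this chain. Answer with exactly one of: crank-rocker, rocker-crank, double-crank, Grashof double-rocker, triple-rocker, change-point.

lengths: ground=5, input=12, coupler=2, output=15
sorted: s=2 (shortest), l=15 (longest), p+q=17
s + l = 17 vs p + q = 17
s + l = p + q → change-point (collinear configuration reachable)

change-point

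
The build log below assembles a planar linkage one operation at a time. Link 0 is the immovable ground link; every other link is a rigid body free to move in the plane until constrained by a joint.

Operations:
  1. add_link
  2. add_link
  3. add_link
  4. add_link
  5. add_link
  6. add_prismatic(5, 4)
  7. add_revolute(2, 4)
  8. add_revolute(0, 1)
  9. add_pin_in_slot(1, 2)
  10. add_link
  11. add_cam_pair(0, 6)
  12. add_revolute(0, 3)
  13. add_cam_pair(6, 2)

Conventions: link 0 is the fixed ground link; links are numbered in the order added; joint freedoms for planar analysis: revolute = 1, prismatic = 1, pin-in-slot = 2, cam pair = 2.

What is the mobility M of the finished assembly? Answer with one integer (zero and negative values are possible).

(L,J1,J2)=(1,0,0); link0 fixed
link1: (2,0,0)
link2: (3,0,0)
link3: (4,0,0)
link4: (5,0,0)
link5: (6,0,0)
P 5-4 [J1]: (6,1,0)
R 2-4 [J1]: (6,2,0)
R 0-1 [J1]: (6,3,0)
PS 1-2 [J2]: (6,3,1)
link6: (7,3,1)
C 0-6 [J2]: (7,3,2)
R 0-3 [J1]: (7,4,2)
C 6-2 [J2]: (7,4,3)
Grübler: 3·6 − 2·4 − 3 = 7

M = 7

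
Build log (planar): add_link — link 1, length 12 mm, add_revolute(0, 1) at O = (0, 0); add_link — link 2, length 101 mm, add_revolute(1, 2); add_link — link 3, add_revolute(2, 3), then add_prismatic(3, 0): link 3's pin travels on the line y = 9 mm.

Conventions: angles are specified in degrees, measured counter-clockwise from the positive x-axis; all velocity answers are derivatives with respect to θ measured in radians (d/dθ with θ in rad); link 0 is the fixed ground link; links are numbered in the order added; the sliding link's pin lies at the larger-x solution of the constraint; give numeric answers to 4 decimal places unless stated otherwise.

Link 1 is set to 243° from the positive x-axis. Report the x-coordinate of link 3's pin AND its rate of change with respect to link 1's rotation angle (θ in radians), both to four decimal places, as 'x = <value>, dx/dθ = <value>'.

geometry: r = 12 mm, L = 101 mm, e = 9 mm
crank pin P = (r cos θ, r sin θ) = (-5.447886, -10.692078)
h = r sin θ − e = -10.692078 − 9 = -19.692078
x = r cos θ + √(L² − h²) = -5.447886 + 99.061708 = 93.613822
dx/dθ = −r sin θ − h·r cos θ/√(L² − h²) (θ in radians; h = -19.692078) = 9.609115

x = 93.6138, dx/dθ = 9.6091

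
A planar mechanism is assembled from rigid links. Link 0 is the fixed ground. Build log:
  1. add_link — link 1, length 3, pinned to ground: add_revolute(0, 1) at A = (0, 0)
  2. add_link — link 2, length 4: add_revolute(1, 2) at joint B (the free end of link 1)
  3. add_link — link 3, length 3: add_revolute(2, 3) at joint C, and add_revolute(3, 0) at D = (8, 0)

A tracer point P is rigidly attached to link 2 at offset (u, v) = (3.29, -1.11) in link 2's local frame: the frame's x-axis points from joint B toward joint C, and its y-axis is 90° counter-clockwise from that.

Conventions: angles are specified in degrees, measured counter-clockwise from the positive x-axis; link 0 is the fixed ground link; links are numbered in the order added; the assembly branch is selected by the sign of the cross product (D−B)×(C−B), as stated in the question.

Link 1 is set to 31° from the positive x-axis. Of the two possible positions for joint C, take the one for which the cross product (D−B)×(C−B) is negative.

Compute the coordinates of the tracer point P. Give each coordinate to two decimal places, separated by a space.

A=(0,0), D=(8.00,0)
B = A + 3.00·(cos31°, sin31°) = (2.5715, 1.5451)
|BD| = 5.6441
circle(B,4.00) ∩ circle(D,3.00): a=3.4422, h=2.0375
  candidates: C₊=(6.4400,2.5625) cross=11.500; C₋=(5.3244,-1.3569) cross=-11.500
  branch - wants cross < 0 → take C=(5.3244,-1.3569) (cross=-11.500)
ex = (C−B)/|BC| = (0.6882,-0.7255); ey = (0.7255,0.6882)
P = B + 3.29·ex + -1.11·ey = (4.0305,-1.6057)

4.03 -1.61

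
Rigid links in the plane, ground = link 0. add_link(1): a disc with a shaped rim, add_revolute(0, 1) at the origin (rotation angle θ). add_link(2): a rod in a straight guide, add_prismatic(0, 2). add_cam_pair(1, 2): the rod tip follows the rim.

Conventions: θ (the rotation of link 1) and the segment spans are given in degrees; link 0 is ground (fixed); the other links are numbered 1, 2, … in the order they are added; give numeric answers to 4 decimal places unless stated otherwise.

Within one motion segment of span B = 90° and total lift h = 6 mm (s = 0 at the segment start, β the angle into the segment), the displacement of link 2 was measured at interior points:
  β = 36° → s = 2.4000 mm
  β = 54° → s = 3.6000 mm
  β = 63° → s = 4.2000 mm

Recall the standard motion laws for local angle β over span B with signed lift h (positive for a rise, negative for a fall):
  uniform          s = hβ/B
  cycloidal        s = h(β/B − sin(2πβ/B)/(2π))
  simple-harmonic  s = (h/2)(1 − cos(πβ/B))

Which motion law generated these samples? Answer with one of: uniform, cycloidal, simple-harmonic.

candidates at β/B = r: uniform s = h·r (linear in β); cycloidal s = h·(r − sin(2πr)/(2π)); simple-harmonic s = (h/2)(1 − cos(πr))
β=36°: printed 2.4000 | uniform 2.4000, cycloidal 1.8387, simple-harmonic 2.0729
β=54°: printed 3.6000 | uniform 3.6000, cycloidal 4.1613, simple-harmonic 3.9271
β=63°: printed 4.2000 | uniform 4.2000, cycloidal 5.1082, simple-harmonic 4.7634
only one law matches every sample → uniform

uniform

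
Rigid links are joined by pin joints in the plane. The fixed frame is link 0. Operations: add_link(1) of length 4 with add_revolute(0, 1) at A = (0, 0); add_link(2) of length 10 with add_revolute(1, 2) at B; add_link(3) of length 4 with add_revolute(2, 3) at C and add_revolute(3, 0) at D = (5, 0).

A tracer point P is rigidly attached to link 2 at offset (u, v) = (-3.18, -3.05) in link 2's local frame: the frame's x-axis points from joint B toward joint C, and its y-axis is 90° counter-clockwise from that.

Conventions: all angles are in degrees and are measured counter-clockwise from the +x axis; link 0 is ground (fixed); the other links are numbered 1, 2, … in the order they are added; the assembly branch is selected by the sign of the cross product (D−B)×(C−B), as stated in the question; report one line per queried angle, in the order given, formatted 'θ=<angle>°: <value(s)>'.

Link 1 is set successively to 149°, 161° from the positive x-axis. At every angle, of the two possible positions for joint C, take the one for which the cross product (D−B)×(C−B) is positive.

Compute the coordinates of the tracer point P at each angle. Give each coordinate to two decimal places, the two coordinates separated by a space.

A=(0,0), D=(5.00,0)
θ=149°: B = A + 4.00·(cos149°, sin149°) = (-3.4287, 2.0602)
θ=149°: |BD| = 8.6768
θ=149°: circle(B,10.00) ∩ circle(D,4.00): a=9.1789, h=3.9684
θ=149°:   candidates: C₊=(6.4300,3.7357) cross=34.433; C₋=(4.5455,-3.9741) cross=-34.433
θ=149°:   branch + wants cross > 0 → take C=(6.4300,3.7357) (cross=34.433)
θ=149°: ex = (C−B)/|BC| = (0.9859,0.1676); ey = (-0.1676,0.9859)
θ=149°: P = B + -3.18·ex + -3.05·ey = (-6.0527,-1.4795)
θ=161°: B = A + 4.00·(cos161°, sin161°) = (-3.7821, 1.3023)
θ=161°: |BD| = 8.8781
θ=161°: circle(B,10.00) ∩ circle(D,4.00): a=9.1698, h=3.9894
θ=161°:   candidates: C₊=(5.8737,3.9034) cross=35.418; C₋=(4.7034,-3.9890) cross=-35.418
θ=161°:   branch + wants cross > 0 → take C=(5.8737,3.9034) (cross=35.418)
θ=161°: ex = (C−B)/|BC| = (0.9656,0.2601); ey = (-0.2601,0.9656)
θ=161°: P = B + -3.18·ex + -3.05·ey = (-6.0593,-2.4699)

θ=149°: -6.05 -1.48
θ=161°: -6.06 -2.47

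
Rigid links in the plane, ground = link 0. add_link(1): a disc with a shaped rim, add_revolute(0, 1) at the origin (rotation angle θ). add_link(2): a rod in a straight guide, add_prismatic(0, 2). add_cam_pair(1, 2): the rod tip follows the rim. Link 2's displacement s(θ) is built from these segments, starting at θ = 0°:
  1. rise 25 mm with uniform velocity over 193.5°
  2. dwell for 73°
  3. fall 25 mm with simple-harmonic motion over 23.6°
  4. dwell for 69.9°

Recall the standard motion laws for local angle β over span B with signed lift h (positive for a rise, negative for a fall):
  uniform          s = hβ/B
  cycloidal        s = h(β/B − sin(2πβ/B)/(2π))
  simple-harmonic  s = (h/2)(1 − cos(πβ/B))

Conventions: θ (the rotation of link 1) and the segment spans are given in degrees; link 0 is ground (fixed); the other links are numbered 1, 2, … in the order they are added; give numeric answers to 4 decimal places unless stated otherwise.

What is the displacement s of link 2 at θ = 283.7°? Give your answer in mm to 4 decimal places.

segment 1 (0° to 193.5°, uniform, h = 25) is passed completely: s = 0.0000 + (25) = 25.0000
segment 2 (193.5° to 266.5°, dwell): s unchanged at 25.0000
θ = 283.7° falls in segment 3 (266.5° to 290.1°, simple-harmonic, h = -25): β = 283.7 − 266.5 = 17.2°, B = 23.6°; Δs = -25/2·(1 − cos(π·0.7288)) = -20.7314; s = 25.0000 − 20.7314 = 4.2686

4.2686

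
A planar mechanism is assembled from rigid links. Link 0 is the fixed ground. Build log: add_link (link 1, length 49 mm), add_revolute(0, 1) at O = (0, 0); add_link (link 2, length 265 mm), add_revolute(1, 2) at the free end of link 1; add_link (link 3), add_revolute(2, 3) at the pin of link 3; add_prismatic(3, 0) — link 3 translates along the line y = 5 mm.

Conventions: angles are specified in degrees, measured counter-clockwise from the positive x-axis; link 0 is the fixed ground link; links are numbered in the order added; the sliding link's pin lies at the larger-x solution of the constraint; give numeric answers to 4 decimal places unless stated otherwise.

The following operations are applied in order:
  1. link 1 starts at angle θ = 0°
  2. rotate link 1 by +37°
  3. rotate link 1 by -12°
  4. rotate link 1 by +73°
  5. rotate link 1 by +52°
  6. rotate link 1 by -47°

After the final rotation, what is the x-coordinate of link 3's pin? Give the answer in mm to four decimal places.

geometry: r = 49 mm, L = 265 mm, e = 5 mm; θ starts at 0°
rotate link 1 by +37°: θ ← 0° +37° = 37°
rotate link 1 by -12°: θ ← 37° -12° = 25°
rotate link 1 by +73°: θ ← 25° +73° = 98°
rotate link 1 by +52°: θ ← 98° +52° = 150°
rotate link 1 by -47°: θ ← 150° -47° = 103°
crank pin P = (r cos θ, r sin θ) = (-11.022602, 47.744133)
h = r sin θ − e = 47.744133 − 5 = 42.744133
x = r cos θ + √(L² − h²) = -11.022602 + 261.529997 = 250.507395

250.5074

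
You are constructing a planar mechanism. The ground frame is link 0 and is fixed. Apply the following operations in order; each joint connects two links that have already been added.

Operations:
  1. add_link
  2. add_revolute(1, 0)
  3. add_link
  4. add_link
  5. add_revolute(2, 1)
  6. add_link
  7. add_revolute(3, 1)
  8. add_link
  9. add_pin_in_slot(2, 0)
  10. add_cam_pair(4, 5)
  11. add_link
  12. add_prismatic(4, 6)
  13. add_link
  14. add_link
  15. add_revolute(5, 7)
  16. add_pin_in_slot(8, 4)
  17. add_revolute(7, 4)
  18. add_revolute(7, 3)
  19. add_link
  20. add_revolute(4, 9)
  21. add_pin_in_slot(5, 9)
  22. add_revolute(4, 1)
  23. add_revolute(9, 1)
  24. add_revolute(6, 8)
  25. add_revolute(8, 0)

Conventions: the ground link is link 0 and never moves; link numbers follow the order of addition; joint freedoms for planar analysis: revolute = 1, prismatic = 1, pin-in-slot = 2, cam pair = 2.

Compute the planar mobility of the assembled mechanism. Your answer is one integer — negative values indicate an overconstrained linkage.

link 0 = ground. State L|J1|J2 = 1|0|0
+link1  2|0|0
R(1,0) f=1→J1  2|1|0
+link2  3|1|0
+link3  4|1|0
R(2,1) f=1→J1  4|2|0
+link4  5|2|0
R(3,1) f=1→J1  5|3|0
+link5  6|3|0
PS(2,0) f=2→J2  6|3|1
C(4,5) f=2→J2  6|3|2
+link6  7|3|2
P(4,6) f=1→J1  7|4|2
+link7  8|4|2
+link8  9|4|2
R(5,7) f=1→J1  9|5|2
PS(8,4) f=2→J2  9|5|3
R(7,4) f=1→J1  9|6|3
R(7,3) f=1→J1  9|7|3
+link9  10|7|3
R(4,9) f=1→J1  10|8|3
PS(5,9) f=2→J2  10|8|4
R(4,1) f=1→J1  10|9|4
R(9,1) f=1→J1  10|10|4
R(6,8) f=1→J1  10|11|4
R(8,0) f=1→J1  10|12|4
M = 3(10−1)−2·12−4 = 27−24−4 = -1

M = -1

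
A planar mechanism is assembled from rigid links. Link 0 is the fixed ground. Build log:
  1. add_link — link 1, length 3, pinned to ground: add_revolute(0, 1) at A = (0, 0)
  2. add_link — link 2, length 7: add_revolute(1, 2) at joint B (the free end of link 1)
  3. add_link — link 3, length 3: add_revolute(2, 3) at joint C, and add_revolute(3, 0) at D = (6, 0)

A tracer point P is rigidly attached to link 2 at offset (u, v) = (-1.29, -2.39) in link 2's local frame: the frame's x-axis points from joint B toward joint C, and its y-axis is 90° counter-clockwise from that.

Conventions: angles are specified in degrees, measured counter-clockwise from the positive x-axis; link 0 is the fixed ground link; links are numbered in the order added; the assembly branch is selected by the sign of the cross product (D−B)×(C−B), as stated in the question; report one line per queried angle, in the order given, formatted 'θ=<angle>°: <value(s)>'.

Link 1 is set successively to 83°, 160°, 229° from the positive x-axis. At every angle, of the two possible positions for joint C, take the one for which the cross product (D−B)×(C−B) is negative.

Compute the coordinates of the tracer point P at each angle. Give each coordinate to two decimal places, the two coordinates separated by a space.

A=(0,0), D=(6.00,0)
θ=83°: B = A + 3.00·(cos83°, sin83°) = (0.3656, 2.9776)
θ=83°: |BD| = 6.3728
θ=83°: circle(B,7.00) ∩ circle(D,3.00): a=6.3247, h=2.9996
θ=83°:   candidates: C₊=(7.3590,2.6745) cross=19.116; C₋=(4.5560,-2.6296) cross=-19.116
θ=83°:   branch - wants cross < 0 → take C=(4.5560,-2.6296) (cross=-19.116)
θ=83°: ex = (C−B)/|BC| = (0.5986,-0.8010); ey = (0.8010,0.5986)
θ=83°: P = B + -1.29·ex + -2.39·ey = (-2.3211,2.5803)
θ=160°: B = A + 3.00·(cos160°, sin160°) = (-2.8191, 1.0261)
θ=160°: |BD| = 8.8786
θ=160°: circle(B,7.00) ∩ circle(D,3.00): a=6.6919, h=2.0539
θ=160°:   candidates: C₊=(4.0653,2.2928) cross=18.236; C₋=(3.5906,-1.7874) cross=-18.236
θ=160°:   branch - wants cross < 0 → take C=(3.5906,-1.7874) (cross=-18.236)
θ=160°: ex = (C−B)/|BC| = (0.9157,-0.4019); ey = (0.4019,0.9157)
θ=160°: P = B + -1.29·ex + -2.39·ey = (-4.9609,-0.6439)
θ=229°: B = A + 3.00·(cos229°, sin229°) = (-1.9682, -2.2641)
θ=229°: |BD| = 8.2836
θ=229°: circle(B,7.00) ∩ circle(D,3.00): a=6.5562, h=2.4528
θ=229°:   candidates: C₊=(3.6680,1.8872) cross=20.318; C₋=(5.0088,-2.8315) cross=-20.318
θ=229°:   branch - wants cross < 0 → take C=(5.0088,-2.8315) (cross=-20.318)
θ=229°: ex = (C−B)/|BC| = (0.9967,-0.0811); ey = (0.0811,0.9967)
θ=229°: P = B + -1.29·ex + -2.39·ey = (-3.4477,-4.5417)

θ=83°: -2.32 2.58
θ=160°: -4.96 -0.64
θ=229°: -3.45 -4.54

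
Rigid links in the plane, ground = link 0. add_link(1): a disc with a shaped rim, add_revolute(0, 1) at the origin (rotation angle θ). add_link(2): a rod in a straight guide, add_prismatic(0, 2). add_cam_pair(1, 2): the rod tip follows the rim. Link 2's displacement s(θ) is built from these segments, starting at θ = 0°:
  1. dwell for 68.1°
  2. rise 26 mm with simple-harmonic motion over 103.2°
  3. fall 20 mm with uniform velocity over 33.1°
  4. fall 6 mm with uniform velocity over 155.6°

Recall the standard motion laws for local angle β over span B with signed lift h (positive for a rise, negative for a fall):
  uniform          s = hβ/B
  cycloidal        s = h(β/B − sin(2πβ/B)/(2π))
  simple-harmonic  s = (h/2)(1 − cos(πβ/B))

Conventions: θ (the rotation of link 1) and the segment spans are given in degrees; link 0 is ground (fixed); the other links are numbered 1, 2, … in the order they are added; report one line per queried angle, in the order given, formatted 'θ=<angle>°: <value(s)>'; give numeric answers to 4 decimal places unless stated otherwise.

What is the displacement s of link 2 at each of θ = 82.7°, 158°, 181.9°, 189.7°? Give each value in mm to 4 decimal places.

segment 1 (0° to 68.1°, dwell): s unchanged at 0.0000
θ = 82.7° falls in segment 2 (68.1° to 171.3°, simple-harmonic, h = 26): β = 82.7 − 68.1 = 14.6°, B = 103.2°; Δs = 26/2·(1 − cos(π·0.1415)) = 1.2630; s = 0.0000 + 1.2630 = 1.2630
θ = 158° falls in segment 2 (68.1° to 171.3°, simple-harmonic, h = 26): β = 158 − 68.1 = 89.9°, B = 103.2°; Δs = 26/2·(1 − cos(π·0.8711)) = 24.9490; s = 0.0000 + 24.9490 = 24.9490
segment 2 (68.1° to 171.3°, simple-harmonic, h = 26) is passed completely: s = 0.0000 + (26) = 26.0000
θ = 181.9° falls in segment 3 (171.3° to 204.4°, uniform, h = -20): β = 181.9 − 171.3 = 10.6°, B = 33.1°; Δs = -20·10.6/33.1 = -6.4048; s = 26.0000 − 6.4048 = 19.5952
θ = 189.7° falls in segment 3 (171.3° to 204.4°, uniform, h = -20): β = 189.7 − 171.3 = 18.4°, B = 33.1°; Δs = -20·18.4/33.1 = -11.1178; s = 26.0000 − 11.1178 = 14.8822

θ=82.7°: 1.2630
θ=158°: 24.9490
θ=181.9°: 19.5952
θ=189.7°: 14.8822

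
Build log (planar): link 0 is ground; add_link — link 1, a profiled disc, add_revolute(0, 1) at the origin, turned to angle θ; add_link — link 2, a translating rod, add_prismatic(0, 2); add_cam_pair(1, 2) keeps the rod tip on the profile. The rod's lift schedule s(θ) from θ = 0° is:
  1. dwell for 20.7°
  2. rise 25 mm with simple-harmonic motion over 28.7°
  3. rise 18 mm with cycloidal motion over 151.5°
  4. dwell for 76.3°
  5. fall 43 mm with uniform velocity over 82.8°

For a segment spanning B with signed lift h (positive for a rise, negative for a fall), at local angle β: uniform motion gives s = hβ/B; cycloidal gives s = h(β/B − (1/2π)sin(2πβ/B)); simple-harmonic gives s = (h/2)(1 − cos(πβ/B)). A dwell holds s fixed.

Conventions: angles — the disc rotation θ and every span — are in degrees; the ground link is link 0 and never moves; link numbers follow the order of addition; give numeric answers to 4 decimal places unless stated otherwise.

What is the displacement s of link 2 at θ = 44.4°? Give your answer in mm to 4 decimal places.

seg 1 [0°–20.7°] dwell: s stays 0.0000
seg 2 [20.7°–49.4°] simple-harmonic, h=25: θ=44.4° here. β=23.7, B=28.7. 25/2·(1 − cos(π·0.8258)) = 23.1741 → s = 23.1741

23.1741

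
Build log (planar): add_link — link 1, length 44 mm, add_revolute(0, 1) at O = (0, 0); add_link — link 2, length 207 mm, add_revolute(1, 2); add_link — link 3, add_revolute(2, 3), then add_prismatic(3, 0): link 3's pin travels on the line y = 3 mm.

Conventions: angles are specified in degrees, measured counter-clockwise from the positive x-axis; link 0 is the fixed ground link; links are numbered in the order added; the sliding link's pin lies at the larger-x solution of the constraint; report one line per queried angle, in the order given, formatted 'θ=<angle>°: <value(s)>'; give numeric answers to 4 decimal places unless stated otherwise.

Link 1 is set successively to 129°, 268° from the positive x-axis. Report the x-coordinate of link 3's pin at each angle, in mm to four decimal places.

geometry: r = 44 mm, L = 207 mm, e = 3 mm
θ=129°: crank pin P = (r cos θ, r sin θ) = (-27.690097, 34.194422)
θ=129°: h = r sin θ − e = 34.194422 − 3 = 31.194422
θ=129°: x = r cos θ + √(L² − h²) = -27.690097 + 204.636038 = 176.945941
θ=268°: crank pin P = (r cos θ, r sin θ) = (-1.535578, -43.973196)
θ=268°: h = r sin θ − e = -43.973196 − 3 = -46.973196
θ=268°: x = r cos θ + √(L² − h²) = -1.535578 + 201.599898 = 200.064320

θ=129°: 176.9459
θ=268°: 200.0643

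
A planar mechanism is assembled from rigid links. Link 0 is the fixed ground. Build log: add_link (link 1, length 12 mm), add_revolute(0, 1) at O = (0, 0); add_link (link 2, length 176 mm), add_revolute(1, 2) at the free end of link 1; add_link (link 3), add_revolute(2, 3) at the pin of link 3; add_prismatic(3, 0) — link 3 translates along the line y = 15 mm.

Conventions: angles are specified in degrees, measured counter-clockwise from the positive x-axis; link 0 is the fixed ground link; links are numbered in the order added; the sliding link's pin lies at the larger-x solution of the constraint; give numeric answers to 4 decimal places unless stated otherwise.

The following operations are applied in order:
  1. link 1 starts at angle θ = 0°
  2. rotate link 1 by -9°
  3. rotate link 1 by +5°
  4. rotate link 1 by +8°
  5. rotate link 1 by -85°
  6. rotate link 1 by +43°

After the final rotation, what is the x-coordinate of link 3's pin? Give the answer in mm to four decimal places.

geometry: r = 12 mm, L = 176 mm, e = 15 mm; θ starts at 0°
rotate link 1 by -9°: θ ← 0° -9° = -9°
rotate link 1 by +5°: θ ← -9° +5° = -4°
rotate link 1 by +8°: θ ← -4° +8° = 4°
rotate link 1 by -85°: θ ← 4° -85° = -81°
rotate link 1 by +43°: θ ← -81° +43° = -38°
crank pin P = (r cos θ, r sin θ) = (9.456129, -7.387938)
h = r sin θ − e = -7.387938 − 15 = -22.387938
x = r cos θ + √(L² − h²) = 9.456129 + 174.570273 = 184.026402

184.0264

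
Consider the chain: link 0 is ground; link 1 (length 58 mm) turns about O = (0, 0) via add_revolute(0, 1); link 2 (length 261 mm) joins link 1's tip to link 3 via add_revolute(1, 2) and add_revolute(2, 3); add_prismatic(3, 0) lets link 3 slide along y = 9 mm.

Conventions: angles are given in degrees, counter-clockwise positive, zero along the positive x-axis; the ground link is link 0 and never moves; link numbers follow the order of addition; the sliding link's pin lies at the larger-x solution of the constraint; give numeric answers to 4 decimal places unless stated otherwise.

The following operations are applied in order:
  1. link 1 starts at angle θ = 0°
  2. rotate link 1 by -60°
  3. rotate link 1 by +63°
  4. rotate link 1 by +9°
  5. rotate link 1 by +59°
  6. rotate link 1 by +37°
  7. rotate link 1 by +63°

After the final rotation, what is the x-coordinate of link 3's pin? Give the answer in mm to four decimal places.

geometry: r = 58 mm, L = 261 mm, e = 9 mm; θ starts at 0°
rotate link 1 by -60°: θ ← 0° -60° = -60°
rotate link 1 by +63°: θ ← -60° +63° = 3°
rotate link 1 by +9°: θ ← 3° +9° = 12°
rotate link 1 by +59°: θ ← 12° +59° = 71°
rotate link 1 by +37°: θ ← 71° +37° = 108°
rotate link 1 by +63°: θ ← 108° +63° = 171°
crank pin P = (r cos θ, r sin θ) = (-57.285924, 9.073199)
h = r sin θ − e = 9.073199 − 9 = 0.073199
x = r cos θ + √(L² − h²) = -57.285924 + 260.999990 = 203.714066

203.7141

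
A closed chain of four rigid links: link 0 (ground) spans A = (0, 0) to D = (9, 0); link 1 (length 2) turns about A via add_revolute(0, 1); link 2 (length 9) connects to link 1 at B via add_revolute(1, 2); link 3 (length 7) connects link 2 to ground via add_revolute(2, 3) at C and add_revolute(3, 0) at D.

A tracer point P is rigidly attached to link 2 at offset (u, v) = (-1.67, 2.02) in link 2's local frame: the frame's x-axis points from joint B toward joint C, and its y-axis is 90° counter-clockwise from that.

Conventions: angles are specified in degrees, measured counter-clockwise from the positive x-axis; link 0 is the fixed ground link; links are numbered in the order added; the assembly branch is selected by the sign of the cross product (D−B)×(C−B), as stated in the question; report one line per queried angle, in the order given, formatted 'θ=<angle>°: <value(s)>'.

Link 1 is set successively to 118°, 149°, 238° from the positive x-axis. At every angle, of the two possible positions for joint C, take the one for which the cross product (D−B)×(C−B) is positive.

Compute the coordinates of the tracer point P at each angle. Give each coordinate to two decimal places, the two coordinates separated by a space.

A=(0,0), D=(9.00,0)
θ=118°: B = A + 2.00·(cos118°, sin118°) = (-0.9389, 1.7659)
θ=118°: |BD| = 10.0946
θ=118°: circle(B,9.00) ∩ circle(D,7.00): a=6.6323, h=6.0838
θ=118°:   candidates: C₊=(6.6554,6.5957) cross=61.413; C₋=(4.5268,-5.3843) cross=-61.413
θ=118°:   branch + wants cross > 0 → take C=(6.6554,6.5957) (cross=61.413)
θ=118°: ex = (C−B)/|BC| = (0.8438,0.5366); ey = (-0.5366,0.8438)
θ=118°: P = B + -1.67·ex + 2.02·ey = (-3.4321,2.5742)
θ=149°: B = A + 2.00·(cos149°, sin149°) = (-1.7143, 1.0301)
θ=149°: |BD| = 10.7637
θ=149°: circle(B,9.00) ∩ circle(D,7.00): a=6.8683, h=5.8160
θ=149°:   candidates: C₊=(5.6791,6.1621) cross=62.602; C₋=(4.5659,-5.4165) cross=-62.602
θ=149°:   branch + wants cross > 0 → take C=(5.6791,6.1621) (cross=62.602)
θ=149°: ex = (C−B)/|BC| = (0.8215,0.5702); ey = (-0.5702,0.8215)
θ=149°: P = B + -1.67·ex + 2.02·ey = (-4.2381,1.7372)
θ=238°: B = A + 2.00·(cos238°, sin238°) = (-1.0598, -1.6961)
θ=238°: |BD| = 10.2018
θ=238°: circle(B,9.00) ∩ circle(D,7.00): a=6.6693, h=6.0433
θ=238°:   candidates: C₊=(4.5119,5.3719) cross=61.652; C₋=(6.5213,-6.5465) cross=-61.652
θ=238°:   branch + wants cross > 0 → take C=(4.5119,5.3719) (cross=61.652)
θ=238°: ex = (C−B)/|BC| = (0.6191,0.7853); ey = (-0.7853,0.6191)
θ=238°: P = B + -1.67·ex + 2.02·ey = (-3.6801,-1.7571)

θ=118°: -3.43 2.57
θ=149°: -4.24 1.74
θ=238°: -3.68 -1.76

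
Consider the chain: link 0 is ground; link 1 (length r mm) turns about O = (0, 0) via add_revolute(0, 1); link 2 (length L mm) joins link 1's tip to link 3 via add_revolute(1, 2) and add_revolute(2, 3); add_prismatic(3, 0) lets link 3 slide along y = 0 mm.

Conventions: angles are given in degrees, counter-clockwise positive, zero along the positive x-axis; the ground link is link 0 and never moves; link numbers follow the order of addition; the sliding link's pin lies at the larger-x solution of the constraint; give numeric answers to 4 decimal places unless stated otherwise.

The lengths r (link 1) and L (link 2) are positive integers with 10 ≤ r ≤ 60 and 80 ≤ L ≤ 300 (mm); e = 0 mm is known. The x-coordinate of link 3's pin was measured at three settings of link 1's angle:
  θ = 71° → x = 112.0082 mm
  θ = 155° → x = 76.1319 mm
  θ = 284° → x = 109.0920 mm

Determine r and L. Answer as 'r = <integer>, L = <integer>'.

constraint per measurement: (x − r cos θ)² + (r sin θ − e)² = L²
subtracting the θ₁ and θ₂ equations cancels the r² and L² terms:
r = (x₁² − x₂²) / (2[(x₁cos θ₁ + e sin θ₁) − (x₂cos θ₂ + e sin θ₂)]) = 32.0000 → r = 32
L² = (x₁ − r cos θ₁)² + (r sin θ₁ − e)² = 11235.9935 → L = 106.0000 → L = 106
check at θ₃=284°: x = 109.0920 (printed 109.0920) ✓

r = 32, L = 106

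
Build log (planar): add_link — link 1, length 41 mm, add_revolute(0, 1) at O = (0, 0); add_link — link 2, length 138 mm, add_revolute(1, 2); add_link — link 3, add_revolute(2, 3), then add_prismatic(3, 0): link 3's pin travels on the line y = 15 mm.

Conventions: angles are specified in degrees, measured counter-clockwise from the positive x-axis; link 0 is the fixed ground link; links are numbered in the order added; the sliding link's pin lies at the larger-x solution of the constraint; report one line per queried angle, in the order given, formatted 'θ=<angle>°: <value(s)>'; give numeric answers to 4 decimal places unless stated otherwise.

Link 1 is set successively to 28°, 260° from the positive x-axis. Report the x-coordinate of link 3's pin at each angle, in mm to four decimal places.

geometry: r = 41 mm, L = 138 mm, e = 15 mm
θ=28°: crank pin P = (r cos θ, r sin θ) = (36.200851, 19.248334)
θ=28°: h = r sin θ − e = 19.248334 − 15 = 4.248334
θ=28°: x = r cos θ + √(L² − h²) = 36.200851 + 137.934592 = 174.135443
θ=260°: crank pin P = (r cos θ, r sin θ) = (-7.119575, -40.377118)
θ=260°: h = r sin θ − e = -40.377118 − 15 = -55.377118
θ=260°: x = r cos θ + √(L² − h²) = -7.119575 + 126.401641 = 119.282066

θ=28°: 174.1354
θ=260°: 119.2821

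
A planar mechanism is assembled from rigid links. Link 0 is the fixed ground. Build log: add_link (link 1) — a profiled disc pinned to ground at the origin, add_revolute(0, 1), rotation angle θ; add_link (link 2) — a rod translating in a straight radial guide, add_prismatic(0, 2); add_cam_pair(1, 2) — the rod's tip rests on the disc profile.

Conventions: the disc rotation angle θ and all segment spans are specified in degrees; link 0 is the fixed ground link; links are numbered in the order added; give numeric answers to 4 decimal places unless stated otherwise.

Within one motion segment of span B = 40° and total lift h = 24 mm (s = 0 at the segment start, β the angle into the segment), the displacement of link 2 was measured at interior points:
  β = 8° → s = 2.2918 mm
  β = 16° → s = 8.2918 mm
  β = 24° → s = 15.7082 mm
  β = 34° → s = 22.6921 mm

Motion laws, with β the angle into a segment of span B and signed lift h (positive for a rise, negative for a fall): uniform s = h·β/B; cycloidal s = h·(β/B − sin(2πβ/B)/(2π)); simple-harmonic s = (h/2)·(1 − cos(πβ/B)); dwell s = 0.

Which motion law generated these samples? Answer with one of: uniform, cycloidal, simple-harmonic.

candidates at β/B = r: uniform s = h·r (linear in β); cycloidal s = h·(r − sin(2πr)/(2π)); simple-harmonic s = (h/2)(1 − cos(πr))
β=8°: printed 2.2918 | uniform 4.8000, cycloidal 1.1672, simple-harmonic 2.2918
β=16°: printed 8.2918 | uniform 9.6000, cycloidal 7.3548, simple-harmonic 8.2918
β=24°: printed 15.7082 | uniform 14.4000, cycloidal 16.6452, simple-harmonic 15.7082
β=34°: printed 22.6921 | uniform 20.4000, cycloidal 23.4902, simple-harmonic 22.6921
only one law matches every sample → simple-harmonic

simple-harmonic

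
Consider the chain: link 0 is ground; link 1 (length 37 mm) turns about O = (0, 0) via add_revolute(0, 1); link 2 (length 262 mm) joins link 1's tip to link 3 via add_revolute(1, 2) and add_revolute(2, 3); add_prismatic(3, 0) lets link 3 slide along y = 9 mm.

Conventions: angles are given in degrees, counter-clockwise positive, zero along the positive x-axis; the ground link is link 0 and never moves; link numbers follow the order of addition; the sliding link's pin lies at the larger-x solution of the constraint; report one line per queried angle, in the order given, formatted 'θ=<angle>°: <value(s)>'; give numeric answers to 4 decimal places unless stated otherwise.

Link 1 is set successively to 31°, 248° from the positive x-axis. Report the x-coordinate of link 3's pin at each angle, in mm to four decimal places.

geometry: r = 37 mm, L = 262 mm, e = 9 mm
θ=31°: crank pin P = (r cos θ, r sin θ) = (31.715190, 19.056409)
θ=31°: h = r sin θ − e = 19.056409 − 9 = 10.056409
θ=31°: x = r cos θ + √(L² − h²) = 31.715190 + 261.806930 = 293.522120
θ=248°: crank pin P = (r cos θ, r sin θ) = (-13.860444, -34.305803)
θ=248°: h = r sin θ − e = -34.305803 − 9 = -43.305803
θ=248°: x = r cos θ + √(L² − h²) = -13.860444 + 258.396222 = 244.535778

θ=31°: 293.5221
θ=248°: 244.5358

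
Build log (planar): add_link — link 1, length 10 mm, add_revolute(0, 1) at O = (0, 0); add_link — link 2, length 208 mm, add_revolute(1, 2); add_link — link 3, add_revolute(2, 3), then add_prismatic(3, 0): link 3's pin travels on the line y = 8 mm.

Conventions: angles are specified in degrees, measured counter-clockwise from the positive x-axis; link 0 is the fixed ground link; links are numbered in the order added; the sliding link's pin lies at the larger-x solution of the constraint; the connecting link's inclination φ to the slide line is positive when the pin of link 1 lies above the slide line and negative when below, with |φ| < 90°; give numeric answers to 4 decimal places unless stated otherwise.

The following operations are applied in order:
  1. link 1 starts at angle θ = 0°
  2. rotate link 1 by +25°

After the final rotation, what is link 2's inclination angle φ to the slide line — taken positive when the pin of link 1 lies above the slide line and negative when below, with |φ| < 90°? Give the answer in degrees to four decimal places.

geometry: r = 10 mm, L = 208 mm, e = 8 mm; θ starts at 0°
rotate link 1 by +25°: θ ← 0° +25° = 25°
h = r sin θ − e = 4.226183 − 8 = -3.773817
sin φ = h / L = -3.773817 / 208 = -0.01814335
φ = arcsin(-0.01814335) = -1.039595°

-1.0396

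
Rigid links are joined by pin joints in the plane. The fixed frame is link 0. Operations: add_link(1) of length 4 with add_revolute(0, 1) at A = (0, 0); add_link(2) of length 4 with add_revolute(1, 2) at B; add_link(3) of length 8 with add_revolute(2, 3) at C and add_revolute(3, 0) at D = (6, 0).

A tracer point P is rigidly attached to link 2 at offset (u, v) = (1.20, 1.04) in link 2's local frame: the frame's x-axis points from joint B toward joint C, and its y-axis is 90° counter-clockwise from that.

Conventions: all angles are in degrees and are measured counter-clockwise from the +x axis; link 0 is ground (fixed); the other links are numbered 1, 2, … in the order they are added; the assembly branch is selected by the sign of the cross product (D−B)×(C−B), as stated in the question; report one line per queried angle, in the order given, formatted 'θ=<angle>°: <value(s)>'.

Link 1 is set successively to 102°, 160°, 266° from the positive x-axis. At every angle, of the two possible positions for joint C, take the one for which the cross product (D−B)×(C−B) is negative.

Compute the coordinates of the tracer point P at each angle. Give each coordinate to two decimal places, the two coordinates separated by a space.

A=(0,0), D=(6.00,0)
θ=102°: B = A + 4.00·(cos102°, sin102°) = (-0.8316, 3.9126)
θ=102°: |BD| = 7.8727
θ=102°: circle(B,4.00) ∩ circle(D,8.00): a=0.8879, h=3.9002
θ=102°:   candidates: C₊=(1.8771,6.8558) cross=30.705; C₋=(-1.9995,0.0869) cross=-30.705
θ=102°:   branch - wants cross < 0 → take C=(-1.9995,0.0869) (cross=-30.705)
θ=102°: ex = (C−B)/|BC| = (-0.2920,-0.9564); ey = (0.9564,-0.2920)
θ=102°: P = B + 1.20·ex + 1.04·ey = (-0.1873,2.4612)
θ=160°: B = A + 4.00·(cos160°, sin160°) = (-3.7588, 1.3681)
θ=160°: |BD| = 9.8542
θ=160°: circle(B,4.00) ∩ circle(D,8.00): a=2.4916, h=3.1292
θ=160°:   candidates: C₊=(-0.8569,4.1211) cross=30.836; C₋=(-1.7257,-2.0767) cross=-30.836
θ=160°:   branch - wants cross < 0 → take C=(-1.7257,-2.0767) (cross=-30.836)
θ=160°: ex = (C−B)/|BC| = (0.5083,-0.8612); ey = (0.8612,0.5083)
θ=160°: P = B + 1.20·ex + 1.04·ey = (-2.2532,0.8632)
θ=266°: B = A + 4.00·(cos266°, sin266°) = (-0.2790, -3.9903)
θ=266°: |BD| = 7.4396
θ=266°: circle(B,4.00) ∩ circle(D,8.00): a=0.4939, h=3.9694
θ=266°:   candidates: C₊=(-1.9912,-0.3752) cross=29.531; C₋=(2.2668,-7.0755) cross=-29.531
θ=266°:   branch - wants cross < 0 → take C=(2.2668,-7.0755) (cross=-29.531)
θ=266°: ex = (C−B)/|BC| = (0.6365,-0.7713); ey = (0.7713,0.6365)
θ=266°: P = B + 1.20·ex + 1.04·ey = (1.2869,-4.2539)

θ=102°: -0.19 2.46
θ=160°: -2.25 0.86
θ=266°: 1.29 -4.25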